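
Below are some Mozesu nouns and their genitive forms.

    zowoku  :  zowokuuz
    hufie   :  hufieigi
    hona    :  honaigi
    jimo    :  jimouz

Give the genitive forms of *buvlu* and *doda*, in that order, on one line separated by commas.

The pattern is rounding harmony: -uz when the last vowel of the stem is a rounded vowel (*zowoku*, *jimo*); -igi when the last vowel of the stem is an unrounded vowel (*hufie*, *hona*).
*buvlu* — last vowel /u/ (a rounded vowel) → -uz → *buvluuz*.
The last vowel of *doda* is /a/, which is an unrounded vowel, so the suffix is -igi, giving *dodaigi*.

buvluuz, dodaigi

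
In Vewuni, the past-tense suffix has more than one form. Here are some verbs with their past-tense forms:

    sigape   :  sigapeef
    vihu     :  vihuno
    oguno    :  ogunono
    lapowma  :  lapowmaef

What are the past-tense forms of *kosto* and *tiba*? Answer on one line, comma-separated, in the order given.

kostono, tibaef

The pattern is rounding harmony: -no when the last vowel of the stem is a rounded vowel (*vihu*, *oguno*); -ef when the last vowel of the stem is an unrounded vowel (*sigape*, *lapowma*).
The last vowel of *kosto* is /o/, which is a rounded vowel, so the suffix is -no, giving *kostono*.
Since the last vowel of *tiba* is /a/ (an unrounded vowel), it takes -ef, giving *tibaef*.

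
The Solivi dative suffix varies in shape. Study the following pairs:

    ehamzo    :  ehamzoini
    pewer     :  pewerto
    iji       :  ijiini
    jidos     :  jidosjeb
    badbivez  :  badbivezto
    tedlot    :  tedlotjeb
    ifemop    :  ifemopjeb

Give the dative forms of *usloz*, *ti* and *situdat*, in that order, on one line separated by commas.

uslozto, tiini, situdatjeb

The suffix is conditioned by the final sound: -jeb when the stem ends in a voiceless consonant (*jidos*, *tedlot*, *ifemop*); -to when the stem ends in a voiced consonant (*pewer*, *badbivez*); -ini when the stem ends in a vowel (*ehamzo*, *iji*).
The final sound of *usloz* is /z/, which is a voiced consonant, so the suffix is -to, giving *uslozto*.
*ti* — final sound /i/ (a vowel) → -ini → *tiini*.
Since the final sound of *situdat* is /t/ (a voiceless consonant), it takes -jeb, giving *situdatjeb*.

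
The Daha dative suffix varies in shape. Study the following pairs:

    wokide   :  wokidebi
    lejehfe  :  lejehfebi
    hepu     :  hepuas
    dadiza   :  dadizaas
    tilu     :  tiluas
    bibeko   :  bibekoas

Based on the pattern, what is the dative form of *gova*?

govaas

The alternation tracks the last vowel of the stem — -bi when the last vowel of the stem is a front vowel (*wokide*, *lejehfe*); -as when the last vowel of the stem is a back vowel (*hepu*, *dadiza*, *tilu*, *bibeko*).
The last vowel of *gova* is /a/, which is a back vowel, so the suffix is -as, giving *govaas*.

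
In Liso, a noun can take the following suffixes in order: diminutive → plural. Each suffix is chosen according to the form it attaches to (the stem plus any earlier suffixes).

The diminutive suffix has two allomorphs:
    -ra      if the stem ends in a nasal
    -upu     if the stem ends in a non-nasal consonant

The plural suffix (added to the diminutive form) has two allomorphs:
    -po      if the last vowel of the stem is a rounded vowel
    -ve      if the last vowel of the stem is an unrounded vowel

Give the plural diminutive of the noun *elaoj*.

elaojupupo

Since the final consonant of *elaoj* is /j/ (non-nasal), it takes -upu, giving *elaojupu*.
Since the last vowel of the diminutive form *elaojupu* is /u/ (a rounded vowel), it takes -po, giving *elaojupupo*.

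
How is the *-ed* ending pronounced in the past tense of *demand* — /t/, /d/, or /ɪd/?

/ɪd/

The stem *demand* ends in /t/ or /d/.
The -ed suffix is realized as /ɪd/ after /t, d/; as /t/ after other voiceless consonants; and as /d/ after other voiced sounds.
So -ed on *demand* is pronounced /ɪd/.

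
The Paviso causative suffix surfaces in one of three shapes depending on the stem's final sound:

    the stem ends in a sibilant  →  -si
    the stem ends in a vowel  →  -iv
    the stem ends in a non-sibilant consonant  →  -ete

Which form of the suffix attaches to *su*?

*su*: final sound = /u/, a vowel → -iv.

-iv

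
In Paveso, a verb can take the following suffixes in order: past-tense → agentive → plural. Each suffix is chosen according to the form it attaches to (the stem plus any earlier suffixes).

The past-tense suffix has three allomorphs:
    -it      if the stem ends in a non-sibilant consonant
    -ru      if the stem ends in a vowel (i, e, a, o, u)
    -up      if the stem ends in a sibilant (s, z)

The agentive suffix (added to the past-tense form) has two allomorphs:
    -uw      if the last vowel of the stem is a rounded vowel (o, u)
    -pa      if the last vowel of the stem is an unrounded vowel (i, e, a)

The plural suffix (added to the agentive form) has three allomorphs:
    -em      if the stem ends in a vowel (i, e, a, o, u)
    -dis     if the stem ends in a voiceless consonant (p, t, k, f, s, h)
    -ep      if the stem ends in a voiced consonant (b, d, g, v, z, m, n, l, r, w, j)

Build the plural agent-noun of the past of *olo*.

oloruuwep

*olo*: final sound = /o/, a vowel → -ru → *oloru*.
The past-tense form *oloru* — last vowel /u/ (a rounded vowel) → -uw → *oloruuw*.
The final sound of the agentive form *oloruuw* is /w/, which is a voiced consonant, so the plural suffix is -ep, giving *oloruuwep*.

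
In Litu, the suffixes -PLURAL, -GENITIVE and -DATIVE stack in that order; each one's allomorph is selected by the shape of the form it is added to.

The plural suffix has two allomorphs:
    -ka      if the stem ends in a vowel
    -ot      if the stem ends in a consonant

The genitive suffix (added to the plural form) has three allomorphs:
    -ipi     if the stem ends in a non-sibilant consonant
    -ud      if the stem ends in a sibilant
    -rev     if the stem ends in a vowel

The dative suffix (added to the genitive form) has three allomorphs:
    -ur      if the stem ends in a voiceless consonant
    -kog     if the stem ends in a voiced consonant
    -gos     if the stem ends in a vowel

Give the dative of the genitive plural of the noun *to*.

tokarevkog

*to*: final sound = /o/, a vowel → -ka → *toka*.
The plural form *toka*: final sound = /a/, a vowel → -rev → *tokarev*.
The final sound of the genitive form *tokarev* is /v/, which is a voiced consonant, so the dative suffix is -kog, giving *tokarevkog*.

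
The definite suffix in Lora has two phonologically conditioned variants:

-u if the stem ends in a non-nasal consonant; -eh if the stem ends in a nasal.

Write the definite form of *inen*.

ineneh

*inen*: final consonant = /n/, a nasal → -eh → *ineneh*.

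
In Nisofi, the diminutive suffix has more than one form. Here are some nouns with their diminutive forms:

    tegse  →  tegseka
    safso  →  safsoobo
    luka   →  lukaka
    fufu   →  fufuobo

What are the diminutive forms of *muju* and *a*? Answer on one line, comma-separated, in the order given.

The suffix is conditioned by the last vowel: -obo when the last vowel of the stem is a rounded vowel (*safso*, *fufu*); -ka when the last vowel of the stem is an unrounded vowel (*tegse*, *luka*).
Since the last vowel of *muju* is /u/ (a rounded vowel), it takes -obo, giving *mujuobo*.
*a*: last vowel = /a/, an unrounded vowel → -ka → *aka*.

mujuobo, aka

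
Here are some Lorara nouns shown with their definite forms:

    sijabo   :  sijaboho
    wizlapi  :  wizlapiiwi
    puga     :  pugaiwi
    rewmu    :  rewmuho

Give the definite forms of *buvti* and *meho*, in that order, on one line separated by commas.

buvtiiwi, mehoho

The pattern is rounding harmony: -ho when the last vowel of the stem is a rounded vowel (*sijabo*, *rewmu*); -iwi when the last vowel of the stem is an unrounded vowel (*wizlapi*, *puga*).
*buvti*: last vowel = /i/, an unrounded vowel → -iwi → *buvtiiwi*.
*meho* — last vowel /o/ (a rounded vowel) → -ho → *mehoho*.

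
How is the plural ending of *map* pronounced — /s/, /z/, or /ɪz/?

/s/

The stem *map* ends in a voiceless non-sibilant consonant.
The plural suffix surfaces as /ɪz/ after sibilants, /s/ after other voiceless consonants, and /z/ after other voiced sounds.
So the plural -s on *map* is pronounced /s/.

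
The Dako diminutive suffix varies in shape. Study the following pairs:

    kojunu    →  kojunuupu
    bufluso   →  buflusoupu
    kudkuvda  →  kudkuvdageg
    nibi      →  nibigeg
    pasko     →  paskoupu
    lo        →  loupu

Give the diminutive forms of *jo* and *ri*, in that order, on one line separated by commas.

The alternation tracks the last vowel of the stem — -upu when the last vowel of the stem is a rounded vowel (*kojunu*, *bufluso*, *pasko*, *lo*); -geg when the last vowel of the stem is an unrounded vowel (*kudkuvda*, *nibi*).
*jo*: last vowel = /o/, a rounded vowel → -upu → *joupu*.
The last vowel of *ri* is /i/, which is an unrounded vowel, so the suffix is -geg, giving *rigeg*.

joupu, rigeg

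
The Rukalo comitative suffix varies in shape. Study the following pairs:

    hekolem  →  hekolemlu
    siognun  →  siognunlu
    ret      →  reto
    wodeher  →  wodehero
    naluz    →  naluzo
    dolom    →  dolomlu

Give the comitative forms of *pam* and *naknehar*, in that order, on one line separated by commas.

pamlu, nakneharo

The alternation tracks the final consonant of the stem — -lu when the stem ends in a nasal (*hekolem*, *siognun*, *dolom*); -o when the stem ends in a non-nasal consonant (*ret*, *wodeher*, *naluz*).
*pam*: final consonant = /m/, a nasal → -lu → *pamlu*.
Since the final consonant of *naknehar* is /r/ (non-nasal), it takes -o, giving *nakneharo*.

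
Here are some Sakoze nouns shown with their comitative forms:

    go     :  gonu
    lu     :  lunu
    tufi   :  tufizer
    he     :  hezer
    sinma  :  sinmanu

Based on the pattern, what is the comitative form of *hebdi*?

The pattern is front/back vowel harmony: -zer when the last vowel of the stem is a front vowel (*tufi*, *he*); -nu when the last vowel of the stem is a back vowel (*go*, *lu*, *sinma*).
The last vowel of *hebdi* is /i/, which is a front vowel, so the suffix is -zer, giving *hebdizer*.

hebdizer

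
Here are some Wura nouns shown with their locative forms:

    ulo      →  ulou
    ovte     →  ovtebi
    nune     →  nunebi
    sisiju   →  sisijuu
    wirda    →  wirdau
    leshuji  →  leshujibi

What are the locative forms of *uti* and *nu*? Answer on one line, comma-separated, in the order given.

utibi, nuu

The alternation tracks the last vowel of the stem — -bi when the last vowel of the stem is a front vowel (*ovte*, *nune*, *leshuji*); -u when the last vowel of the stem is a back vowel (*ulo*, *sisiju*, *wirda*).
*uti*: last vowel = /i/, a front vowel → -bi → *utibi*.
Since the last vowel of *nu* is /u/ (a back vowel), it takes -u, giving *nuu*.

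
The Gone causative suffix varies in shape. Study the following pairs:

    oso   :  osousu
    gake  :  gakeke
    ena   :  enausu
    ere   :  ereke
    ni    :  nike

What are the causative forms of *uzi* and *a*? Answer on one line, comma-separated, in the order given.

uzike, ausu

The pattern is front/back vowel harmony: -ke when the last vowel of the stem is a front vowel (*gake*, *ere*, *ni*); -usu when the last vowel of the stem is a back vowel (*oso*, *ena*).
*uzi*: last vowel = /i/, a front vowel → -ke → *uzike*.
*a* — last vowel /a/ (a back vowel) → -usu → *ausu*.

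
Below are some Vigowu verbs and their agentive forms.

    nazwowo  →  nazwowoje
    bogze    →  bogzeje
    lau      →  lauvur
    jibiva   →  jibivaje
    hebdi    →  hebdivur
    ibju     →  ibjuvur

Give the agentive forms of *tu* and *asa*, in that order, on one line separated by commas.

tuvur, asaje

The alternation tracks the last vowel of the stem — -vur when the last vowel of the stem is a high vowel (*lau*, *hebdi*, *ibju*); -je when the last vowel of the stem is a non-high vowel (*nazwowo*, *bogze*, *jibiva*).
*tu*: last vowel = /u/, a high vowel → -vur → *tuvur*.
*asa*: last vowel = /a/, a non-high vowel → -je → *asaje*.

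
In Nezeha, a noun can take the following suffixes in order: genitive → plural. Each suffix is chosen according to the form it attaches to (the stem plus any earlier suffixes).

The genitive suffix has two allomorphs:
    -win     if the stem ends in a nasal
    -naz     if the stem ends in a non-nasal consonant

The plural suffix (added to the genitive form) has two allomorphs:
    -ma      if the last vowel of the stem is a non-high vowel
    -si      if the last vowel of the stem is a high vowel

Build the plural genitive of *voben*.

vobenwinsi

*voben* — final consonant /n/ (a nasal) → -win → *vobenwin*.
The genitive form *vobenwin*: last vowel = /i/, a high vowel → -si → *vobenwinsi*.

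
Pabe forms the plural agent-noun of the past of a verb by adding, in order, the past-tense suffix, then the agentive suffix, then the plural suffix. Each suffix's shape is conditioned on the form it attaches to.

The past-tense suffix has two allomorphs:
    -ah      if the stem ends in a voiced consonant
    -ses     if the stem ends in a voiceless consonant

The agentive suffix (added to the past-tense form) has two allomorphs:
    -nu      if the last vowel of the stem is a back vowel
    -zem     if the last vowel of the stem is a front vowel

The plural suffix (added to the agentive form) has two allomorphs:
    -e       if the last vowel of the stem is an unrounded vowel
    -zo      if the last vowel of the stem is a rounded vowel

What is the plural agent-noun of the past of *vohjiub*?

vohjiubahnuzo

*vohjiub*: final consonant = /b/, voiced → -ah → *vohjiubah*.
The past-tense form *vohjiubah*: last vowel = /a/, a back vowel → -nu → *vohjiubahnu*.
The agentive form *vohjiubahnu*: last vowel = /u/, a rounded vowel → -zo → *vohjiubahnuzo*.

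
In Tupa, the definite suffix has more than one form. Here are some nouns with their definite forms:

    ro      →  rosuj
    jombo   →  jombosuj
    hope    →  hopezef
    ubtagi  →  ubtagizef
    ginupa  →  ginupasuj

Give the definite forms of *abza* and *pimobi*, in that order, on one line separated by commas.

abzasuj, pimobizef

The alternation tracks the last vowel of the stem — -zef when the last vowel of the stem is a front vowel (*hope*, *ubtagi*); -suj when the last vowel of the stem is a back vowel (*ro*, *jombo*, *ginupa*).
*abza* — last vowel /a/ (a back vowel) → -suj → *abzasuj*.
*pimobi*: last vowel = /i/, a front vowel → -zef → *pimobizef*.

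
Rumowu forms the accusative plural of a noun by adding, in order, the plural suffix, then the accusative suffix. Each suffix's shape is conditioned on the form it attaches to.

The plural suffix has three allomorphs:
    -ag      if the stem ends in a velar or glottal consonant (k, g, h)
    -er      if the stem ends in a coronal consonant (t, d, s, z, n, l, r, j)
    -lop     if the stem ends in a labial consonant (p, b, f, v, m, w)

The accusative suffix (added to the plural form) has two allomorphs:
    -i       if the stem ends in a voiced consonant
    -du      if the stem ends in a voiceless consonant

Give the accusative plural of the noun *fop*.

The final consonant of *fop* is /p/, which is labial, so the plural suffix is -lop, giving *foplop*.
The final consonant of the plural form *foplop* is /p/, which is voiceless, so the accusative suffix is -du, giving *foplopdu*.

foplopdu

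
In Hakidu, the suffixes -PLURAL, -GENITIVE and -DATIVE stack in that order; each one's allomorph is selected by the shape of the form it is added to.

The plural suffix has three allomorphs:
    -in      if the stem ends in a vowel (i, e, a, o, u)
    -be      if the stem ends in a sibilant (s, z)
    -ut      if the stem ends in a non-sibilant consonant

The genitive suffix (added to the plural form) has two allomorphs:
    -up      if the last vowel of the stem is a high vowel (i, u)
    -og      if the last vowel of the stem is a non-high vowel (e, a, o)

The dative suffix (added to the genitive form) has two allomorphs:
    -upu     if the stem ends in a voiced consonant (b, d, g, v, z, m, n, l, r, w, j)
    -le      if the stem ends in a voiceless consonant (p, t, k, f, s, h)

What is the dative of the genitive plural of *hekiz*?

hekizbeogupu

*hekiz* — final sound /z/ (a sibilant) → -be → *hekizbe*.
Since the last vowel of the plural form *hekizbe* is /e/ (a non-high vowel), it takes -og, giving *hekizbeog*.
The genitive form *hekizbeog* — final consonant /g/ (voiced) → -upu → *hekizbeogupu*.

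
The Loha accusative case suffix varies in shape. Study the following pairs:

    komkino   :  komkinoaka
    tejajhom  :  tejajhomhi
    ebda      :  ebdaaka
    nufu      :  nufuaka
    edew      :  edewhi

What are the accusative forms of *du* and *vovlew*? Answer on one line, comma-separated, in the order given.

The alternation tracks the final sound of the stem — -hi when the stem ends in a consonant (*tejajhom*, *edew*); -aka when the stem ends in a vowel (*komkino*, *ebda*, *nufu*).
*du* — final sound /u/ (a vowel) → -aka → *duaka*.
*vovlew* — final sound /w/ (a consonant) → -hi → *vovlewhi*.

duaka, vovlewhi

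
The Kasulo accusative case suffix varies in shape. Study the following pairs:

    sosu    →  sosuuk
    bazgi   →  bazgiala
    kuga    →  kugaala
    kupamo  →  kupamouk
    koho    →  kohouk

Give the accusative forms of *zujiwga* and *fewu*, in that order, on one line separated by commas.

zujiwgaala, fewuuk

Looking at the last vowel of each stem: -uk when the last vowel of the stem is a rounded vowel (*sosu*, *kupamo*, *koho*); -ala when the last vowel of the stem is an unrounded vowel (*bazgi*, *kuga*).
Since the last vowel of *zujiwga* is /a/ (an unrounded vowel), it takes -ala, giving *zujiwgaala*.
The last vowel of *fewu* is /u/, which is a rounded vowel, so the suffix is -uk, giving *fewuuk*.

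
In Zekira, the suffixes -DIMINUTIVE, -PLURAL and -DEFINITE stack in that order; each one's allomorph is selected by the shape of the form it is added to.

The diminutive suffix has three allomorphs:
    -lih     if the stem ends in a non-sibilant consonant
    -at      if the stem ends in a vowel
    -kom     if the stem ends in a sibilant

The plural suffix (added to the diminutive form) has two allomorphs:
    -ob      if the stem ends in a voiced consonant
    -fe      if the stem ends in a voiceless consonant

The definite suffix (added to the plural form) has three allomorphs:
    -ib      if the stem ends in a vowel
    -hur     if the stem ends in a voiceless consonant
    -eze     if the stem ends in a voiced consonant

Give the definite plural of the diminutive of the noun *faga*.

*faga*: final sound = /a/, a vowel → -at → *fagaat*.
The final consonant of the diminutive form *fagaat* is /t/, which is voiceless, so the plural suffix is -fe, giving *fagaatfe*.
The plural form *fagaatfe* — final sound /e/ (a vowel) → -ib → *fagaatfeib*.

fagaatfeib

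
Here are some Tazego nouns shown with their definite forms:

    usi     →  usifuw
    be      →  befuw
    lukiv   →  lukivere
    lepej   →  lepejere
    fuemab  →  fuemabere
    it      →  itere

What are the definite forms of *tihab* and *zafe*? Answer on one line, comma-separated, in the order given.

The suffix is conditioned by the final sound: -ere when the stem ends in a consonant (*lukiv*, *lepej*, *fuemab*, *it*); -fuw when the stem ends in a vowel (*usi*, *be*).
Since the final sound of *tihab* is /b/ (a consonant), it takes -ere, giving *tihabere*.
*zafe*: final sound = /e/, a vowel → -fuw → *zafefuw*.

tihabere, zafefuw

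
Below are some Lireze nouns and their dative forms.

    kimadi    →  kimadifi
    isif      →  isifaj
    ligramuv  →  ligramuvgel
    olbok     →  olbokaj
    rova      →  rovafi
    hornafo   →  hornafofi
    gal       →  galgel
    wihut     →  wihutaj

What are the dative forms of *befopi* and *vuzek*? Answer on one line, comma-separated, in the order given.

befopifi, vuzekaj

The suffix is conditioned by the final sound: -aj when the stem ends in a voiceless consonant (*isif*, *olbok*, *wihut*); -gel when the stem ends in a voiced consonant (*ligramuv*, *gal*); -fi when the stem ends in a vowel (*kimadi*, *rova*, *hornafo*).
The final sound of *befopi* is /i/, which is a vowel, so the suffix is -fi, giving *befopifi*.
*vuzek*: final sound = /k/, a voiceless consonant → -aj → *vuzekaj*.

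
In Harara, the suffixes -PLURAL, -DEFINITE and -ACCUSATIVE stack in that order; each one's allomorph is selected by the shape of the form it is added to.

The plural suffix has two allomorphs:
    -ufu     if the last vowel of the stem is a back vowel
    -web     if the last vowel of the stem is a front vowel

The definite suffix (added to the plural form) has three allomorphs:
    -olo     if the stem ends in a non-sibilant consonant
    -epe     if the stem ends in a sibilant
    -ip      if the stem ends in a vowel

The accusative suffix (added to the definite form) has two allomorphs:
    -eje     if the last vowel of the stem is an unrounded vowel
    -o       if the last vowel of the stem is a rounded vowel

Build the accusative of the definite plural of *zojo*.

zojoufuipeje

*zojo*: last vowel = /o/, a back vowel → -ufu → *zojoufu*.
The final sound of the plural form *zojoufu* is /u/, which is a vowel, so the definite suffix is -ip, giving *zojoufuip*.
The definite form *zojoufuip* — last vowel /i/ (an unrounded vowel) → -eje → *zojoufuipeje*.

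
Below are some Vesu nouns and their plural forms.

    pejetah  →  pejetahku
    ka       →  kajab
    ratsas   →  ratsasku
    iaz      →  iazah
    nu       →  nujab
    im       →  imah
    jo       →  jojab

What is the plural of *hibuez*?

Looking at the final sound of each stem: -ku when the stem ends in a voiceless consonant (*pejetah*, *ratsas*); -ah when the stem ends in a voiced consonant (*iaz*, *im*); -jab when the stem ends in a vowel (*ka*, *nu*, *jo*).
*hibuez* — final sound /z/ (a voiced consonant) → -ah → *hibuezah*.

hibuezah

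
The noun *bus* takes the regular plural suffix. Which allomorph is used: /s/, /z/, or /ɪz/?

/ɪz/

The stem *bus* ends in a sibilant (/s, z, ʃ, ʒ, tʃ, dʒ/).
The plural suffix surfaces as /ɪz/ after sibilants, /s/ after other voiceless consonants, and /z/ after other voiced sounds.
So the plural -s on *bus* is pronounced /ɪz/.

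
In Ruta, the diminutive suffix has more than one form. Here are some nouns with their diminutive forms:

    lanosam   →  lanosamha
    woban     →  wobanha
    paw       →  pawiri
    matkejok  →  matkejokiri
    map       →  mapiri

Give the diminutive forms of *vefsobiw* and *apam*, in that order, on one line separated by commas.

vefsobiwiri, apamha

Looking at the final consonant of each stem: -ha when the stem ends in a nasal (*lanosam*, *woban*); -iri when the stem ends in a non-nasal consonant (*paw*, *matkejok*, *map*).
Since the final consonant of *vefsobiw* is /w/ (non-nasal), it takes -iri, giving *vefsobiwiri*.
Since the final consonant of *apam* is /m/ (a nasal), it takes -ha, giving *apamha*.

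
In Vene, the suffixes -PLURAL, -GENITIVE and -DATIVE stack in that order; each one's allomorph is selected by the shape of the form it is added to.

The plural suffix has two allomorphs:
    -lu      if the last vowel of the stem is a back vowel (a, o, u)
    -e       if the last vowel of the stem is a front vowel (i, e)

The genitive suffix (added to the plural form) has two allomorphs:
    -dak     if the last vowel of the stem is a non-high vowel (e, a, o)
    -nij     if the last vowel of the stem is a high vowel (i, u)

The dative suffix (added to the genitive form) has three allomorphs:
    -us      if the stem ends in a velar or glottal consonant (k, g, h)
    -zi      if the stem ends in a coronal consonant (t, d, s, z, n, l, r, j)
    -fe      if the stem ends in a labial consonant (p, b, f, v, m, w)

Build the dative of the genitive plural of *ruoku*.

*ruoku* — last vowel /u/ (a back vowel) → -lu → *ruokulu*.
The last vowel of the plural form *ruokulu* is /u/, which is a high vowel, so the genitive suffix is -nij, giving *ruokulunij*.
The genitive form *ruokulunij*: final consonant = /j/, coronal → -zi → *ruokulunijzi*.

ruokulunijzi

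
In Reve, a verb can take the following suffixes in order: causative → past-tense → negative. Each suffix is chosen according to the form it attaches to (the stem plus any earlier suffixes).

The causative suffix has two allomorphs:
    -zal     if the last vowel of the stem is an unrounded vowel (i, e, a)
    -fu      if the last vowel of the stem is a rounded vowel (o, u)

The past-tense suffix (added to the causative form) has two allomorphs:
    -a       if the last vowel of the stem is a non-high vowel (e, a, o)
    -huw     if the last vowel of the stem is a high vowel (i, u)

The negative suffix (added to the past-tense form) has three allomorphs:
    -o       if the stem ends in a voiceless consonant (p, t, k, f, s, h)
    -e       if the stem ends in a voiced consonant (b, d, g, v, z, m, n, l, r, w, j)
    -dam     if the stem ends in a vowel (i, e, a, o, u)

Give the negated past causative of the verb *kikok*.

kikokfuhuwe

Since the last vowel of *kikok* is /o/ (a rounded vowel), it takes -fu, giving *kikokfu*.
The causative form *kikokfu*: last vowel = /u/, a high vowel → -huw → *kikokfuhuw*.
The final sound of the past-tense form *kikokfuhuw* is /w/, which is a voiced consonant, so the negative suffix is -e, giving *kikokfuhuwe*.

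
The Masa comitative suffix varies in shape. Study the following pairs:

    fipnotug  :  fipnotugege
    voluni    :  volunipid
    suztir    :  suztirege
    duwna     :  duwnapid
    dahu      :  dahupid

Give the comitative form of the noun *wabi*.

wabipid

Looking at the final sound of each stem: -ege when the stem ends in a consonant (*fipnotug*, *suztir*); -pid when the stem ends in a vowel (*voluni*, *duwna*, *dahu*).
The final sound of *wabi* is /i/, which is a vowel, so the suffix is -pid, giving *wabipid*.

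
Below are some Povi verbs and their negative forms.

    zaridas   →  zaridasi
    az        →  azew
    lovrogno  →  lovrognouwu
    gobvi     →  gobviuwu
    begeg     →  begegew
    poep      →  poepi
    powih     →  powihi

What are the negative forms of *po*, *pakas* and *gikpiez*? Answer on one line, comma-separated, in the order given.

The pattern is voicing of the final sound: -i when the stem ends in a voiceless consonant (*zaridas*, *poep*, *powih*); -ew when the stem ends in a voiced consonant (*az*, *begeg*); -uwu when the stem ends in a vowel (*lovrogno*, *gobvi*).
*po*: final sound = /o/, a vowel → -uwu → *pouwu*.
The final sound of *pakas* is /s/, which is a voiceless consonant, so the suffix is -i, giving *pakasi*.
The final sound of *gikpiez* is /z/, which is a voiced consonant, so the suffix is -ew, giving *gikpiezew*.

pouwu, pakasi, gikpiezew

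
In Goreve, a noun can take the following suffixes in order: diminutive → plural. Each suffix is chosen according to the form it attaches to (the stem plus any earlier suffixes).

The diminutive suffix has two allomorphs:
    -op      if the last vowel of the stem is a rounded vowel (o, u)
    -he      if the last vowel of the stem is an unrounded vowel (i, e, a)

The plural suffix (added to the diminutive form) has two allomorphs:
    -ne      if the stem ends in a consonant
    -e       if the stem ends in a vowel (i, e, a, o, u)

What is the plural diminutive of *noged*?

*noged* — last vowel /e/ (an unrounded vowel) → -he → *nogedhe*.
Since the final sound of the diminutive form *nogedhe* is /e/ (a vowel), it takes -e, giving *nogedhee*.

nogedhee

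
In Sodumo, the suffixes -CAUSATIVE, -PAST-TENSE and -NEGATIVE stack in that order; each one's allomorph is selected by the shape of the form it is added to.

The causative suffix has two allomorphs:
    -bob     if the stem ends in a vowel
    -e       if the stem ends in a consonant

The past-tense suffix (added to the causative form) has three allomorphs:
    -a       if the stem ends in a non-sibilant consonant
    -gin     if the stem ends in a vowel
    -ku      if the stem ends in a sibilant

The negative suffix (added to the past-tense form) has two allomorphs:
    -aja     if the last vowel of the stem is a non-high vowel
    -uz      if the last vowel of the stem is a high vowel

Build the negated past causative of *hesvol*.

Since the final sound of *hesvol* is /l/ (a consonant), it takes -e, giving *hesvole*.
The causative form *hesvole*: final sound = /e/, a vowel → -gin → *hesvolegin*.
Since the last vowel of the past-tense form *hesvolegin* is /i/ (a high vowel), it takes -uz, giving *hesvoleginuz*.

hesvoleginuz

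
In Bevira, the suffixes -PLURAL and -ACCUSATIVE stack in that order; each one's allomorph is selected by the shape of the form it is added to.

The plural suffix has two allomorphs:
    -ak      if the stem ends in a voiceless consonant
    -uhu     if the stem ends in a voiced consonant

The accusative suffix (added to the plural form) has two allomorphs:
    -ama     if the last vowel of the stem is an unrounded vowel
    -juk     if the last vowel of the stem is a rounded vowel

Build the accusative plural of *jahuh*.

jahuhakama

*jahuh*: final consonant = /h/, voiceless → -ak → *jahuhak*.
The plural form *jahuhak* — last vowel /a/ (an unrounded vowel) → -ama → *jahuhakama*.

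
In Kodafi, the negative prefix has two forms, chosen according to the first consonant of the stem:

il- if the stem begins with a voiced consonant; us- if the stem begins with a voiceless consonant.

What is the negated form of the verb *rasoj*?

ilrasoj

*rasoj*: first consonant = /r/, voiced → il- → *ilrasoj*.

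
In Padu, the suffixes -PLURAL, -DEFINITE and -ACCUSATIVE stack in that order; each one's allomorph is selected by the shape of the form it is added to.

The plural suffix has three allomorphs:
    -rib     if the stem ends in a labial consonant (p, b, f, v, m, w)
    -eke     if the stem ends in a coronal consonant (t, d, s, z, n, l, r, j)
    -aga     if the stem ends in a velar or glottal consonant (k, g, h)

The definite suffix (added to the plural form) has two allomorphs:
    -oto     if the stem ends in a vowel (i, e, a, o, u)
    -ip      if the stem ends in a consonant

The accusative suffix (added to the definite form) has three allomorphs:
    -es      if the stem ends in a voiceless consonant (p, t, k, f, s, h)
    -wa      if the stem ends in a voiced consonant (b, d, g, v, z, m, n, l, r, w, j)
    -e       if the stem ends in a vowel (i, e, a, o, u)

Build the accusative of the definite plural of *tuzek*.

tuzekagaotoe

*tuzek* — final consonant /k/ (velar/glottal) → -aga → *tuzekaga*.
The plural form *tuzekaga* — final sound /a/ (a vowel) → -oto → *tuzekagaoto*.
Since the final sound of the definite form *tuzekagaoto* is /o/ (a vowel), it takes -e, giving *tuzekagaotoe*.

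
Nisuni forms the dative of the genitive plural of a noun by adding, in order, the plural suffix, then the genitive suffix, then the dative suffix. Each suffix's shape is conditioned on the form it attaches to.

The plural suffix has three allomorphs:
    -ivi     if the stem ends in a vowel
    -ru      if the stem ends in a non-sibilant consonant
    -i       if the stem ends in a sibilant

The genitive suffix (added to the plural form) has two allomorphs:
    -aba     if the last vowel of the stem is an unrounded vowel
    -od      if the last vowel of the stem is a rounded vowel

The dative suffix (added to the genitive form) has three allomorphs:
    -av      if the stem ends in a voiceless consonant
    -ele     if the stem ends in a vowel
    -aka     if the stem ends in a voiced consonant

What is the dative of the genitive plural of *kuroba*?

kurobaiviabaele

The final sound of *kuroba* is /a/, which is a vowel, so the plural suffix is -ivi, giving *kurobaivi*.
The last vowel of the plural form *kurobaivi* is /i/, which is an unrounded vowel, so the genitive suffix is -aba, giving *kurobaiviaba*.
The genitive form *kurobaiviaba* — final sound /a/ (a vowel) → -ele → *kurobaiviabaele*.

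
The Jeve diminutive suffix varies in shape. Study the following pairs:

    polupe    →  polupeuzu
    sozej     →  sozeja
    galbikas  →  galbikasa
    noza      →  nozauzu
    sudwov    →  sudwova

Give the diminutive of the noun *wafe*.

The alternation tracks the final sound of the stem — -a when the stem ends in a consonant (*sozej*, *galbikas*, *sudwov*); -uzu when the stem ends in a vowel (*polupe*, *noza*).
*wafe*: final sound = /e/, a vowel → -uzu → *wafeuzu*.

wafeuzu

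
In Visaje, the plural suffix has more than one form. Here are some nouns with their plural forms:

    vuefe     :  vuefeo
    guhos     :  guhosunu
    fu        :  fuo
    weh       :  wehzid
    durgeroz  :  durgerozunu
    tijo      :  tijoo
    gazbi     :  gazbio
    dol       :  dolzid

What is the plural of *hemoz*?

hemozunu

The pattern is sibilance of the final sound: -unu when the stem ends in a sibilant (*guhos*, *durgeroz*); -zid when the stem ends in a non-sibilant consonant (*weh*, *dol*); -o when the stem ends in a vowel (*vuefe*, *fu*, *tijo*, *gazbi*).
The final sound of *hemoz* is /z/, which is a sibilant, so the suffix is -unu, giving *hemozunu*.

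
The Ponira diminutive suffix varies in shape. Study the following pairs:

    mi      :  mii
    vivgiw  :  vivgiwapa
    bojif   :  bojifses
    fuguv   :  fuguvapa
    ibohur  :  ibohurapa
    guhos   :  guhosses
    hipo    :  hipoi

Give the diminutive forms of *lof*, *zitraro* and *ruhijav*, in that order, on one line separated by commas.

The suffix is conditioned by the final sound: -ses when the stem ends in a voiceless consonant (*bojif*, *guhos*); -apa when the stem ends in a voiced consonant (*vivgiw*, *fuguv*, *ibohur*); -i when the stem ends in a vowel (*mi*, *hipo*).
The final sound of *lof* is /f/, which is a voiceless consonant, so the suffix is -ses, giving *lofses*.
The final sound of *zitraro* is /o/, which is a vowel, so the suffix is -i, giving *zitraroi*.
The final sound of *ruhijav* is /v/, which is a voiced consonant, so the suffix is -apa, giving *ruhijavapa*.

lofses, zitraroi, ruhijavapa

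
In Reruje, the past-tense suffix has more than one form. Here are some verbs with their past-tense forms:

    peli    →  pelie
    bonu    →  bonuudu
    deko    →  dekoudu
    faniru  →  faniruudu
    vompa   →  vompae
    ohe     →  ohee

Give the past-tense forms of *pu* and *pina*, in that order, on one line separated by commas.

puudu, pinae

Looking at the last vowel of each stem: -udu when the last vowel of the stem is a rounded vowel (*bonu*, *deko*, *faniru*); -e when the last vowel of the stem is an unrounded vowel (*peli*, *vompa*, *ohe*).
Since the last vowel of *pu* is /u/ (a rounded vowel), it takes -udu, giving *puudu*.
Since the last vowel of *pina* is /a/ (an unrounded vowel), it takes -e, giving *pinae*.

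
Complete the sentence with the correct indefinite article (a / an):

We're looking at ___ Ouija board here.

The indefinite article is chosen by the initial *sound* of the following word, not its spelling.
*Ouija* begins with the sound /wiː/ (pronounced /ˈwiːdʒə/) — a consonant sound.
So the article is *a*: We're looking at a Ouija board here.

a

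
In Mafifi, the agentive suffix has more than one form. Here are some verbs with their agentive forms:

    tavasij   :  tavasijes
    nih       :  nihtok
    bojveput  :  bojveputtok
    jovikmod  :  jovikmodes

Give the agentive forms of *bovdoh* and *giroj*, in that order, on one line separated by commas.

Looking at the final consonant of each stem: -tok when the stem ends in a voiceless consonant (*nih*, *bojveput*); -es when the stem ends in a voiced consonant (*tavasij*, *jovikmod*).
Since the final consonant of *bovdoh* is /h/ (voiceless), it takes -tok, giving *bovdohtok*.
*giroj*: final consonant = /j/, voiced → -es → *girojes*.

bovdohtok, girojes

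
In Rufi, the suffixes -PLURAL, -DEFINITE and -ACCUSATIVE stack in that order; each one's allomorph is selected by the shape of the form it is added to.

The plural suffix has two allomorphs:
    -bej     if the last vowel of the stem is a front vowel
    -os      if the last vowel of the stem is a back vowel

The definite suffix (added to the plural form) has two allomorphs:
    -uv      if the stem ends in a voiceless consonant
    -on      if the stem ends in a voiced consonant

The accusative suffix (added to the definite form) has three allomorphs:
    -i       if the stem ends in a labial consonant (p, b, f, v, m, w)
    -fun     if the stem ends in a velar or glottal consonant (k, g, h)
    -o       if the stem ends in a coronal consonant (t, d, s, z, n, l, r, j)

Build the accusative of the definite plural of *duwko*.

duwkoosuvi

Since the last vowel of *duwko* is /o/ (a back vowel), it takes -os, giving *duwkoos*.
The plural form *duwkoos* — final consonant /s/ (voiceless) → -uv → *duwkoosuv*.
The definite form *duwkoosuv* — final consonant /v/ (labial) → -i → *duwkoosuvi*.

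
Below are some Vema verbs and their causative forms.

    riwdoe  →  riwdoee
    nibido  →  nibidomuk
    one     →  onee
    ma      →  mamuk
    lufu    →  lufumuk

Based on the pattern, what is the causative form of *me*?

The suffix is conditioned by the last vowel: -e when the last vowel of the stem is a front vowel (*riwdoe*, *one*); -muk when the last vowel of the stem is a back vowel (*nibido*, *ma*, *lufu*).
Since the last vowel of *me* is /e/ (a front vowel), it takes -e, giving *mee*.

mee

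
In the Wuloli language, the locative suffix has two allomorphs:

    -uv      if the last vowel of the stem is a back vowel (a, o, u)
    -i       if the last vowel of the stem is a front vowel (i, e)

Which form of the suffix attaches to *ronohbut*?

-uv

*ronohbut* — last vowel /u/ (a back vowel) → -uv.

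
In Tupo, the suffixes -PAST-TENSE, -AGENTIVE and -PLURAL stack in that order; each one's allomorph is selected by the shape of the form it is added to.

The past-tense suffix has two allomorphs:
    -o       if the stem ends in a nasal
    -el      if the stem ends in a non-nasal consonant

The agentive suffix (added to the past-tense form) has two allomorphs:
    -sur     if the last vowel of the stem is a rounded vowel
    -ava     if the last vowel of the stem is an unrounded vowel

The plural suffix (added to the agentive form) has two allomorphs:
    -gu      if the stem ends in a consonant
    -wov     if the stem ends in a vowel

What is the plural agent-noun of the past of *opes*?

opeselavawov

*opes* — final consonant /s/ (non-nasal) → -el → *opesel*.
Since the last vowel of the past-tense form *opesel* is /e/ (an unrounded vowel), it takes -ava, giving *opeselava*.
The agentive form *opeselava* — final sound /a/ (a vowel) → -wov → *opeselavawov*.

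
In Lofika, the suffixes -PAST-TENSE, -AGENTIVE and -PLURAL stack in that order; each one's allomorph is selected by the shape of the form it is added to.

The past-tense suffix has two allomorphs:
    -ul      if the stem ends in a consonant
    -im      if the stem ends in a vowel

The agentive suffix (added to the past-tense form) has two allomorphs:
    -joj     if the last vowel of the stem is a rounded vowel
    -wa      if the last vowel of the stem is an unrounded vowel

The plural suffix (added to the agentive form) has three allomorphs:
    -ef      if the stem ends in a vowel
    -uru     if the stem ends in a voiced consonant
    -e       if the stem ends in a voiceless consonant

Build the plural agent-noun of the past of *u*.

*u* — final sound /u/ (a vowel) → -im → *uim*.
The past-tense form *uim* — last vowel /i/ (an unrounded vowel) → -wa → *uimwa*.
Since the final sound of the agentive form *uimwa* is /a/ (a vowel), it takes -ef, giving *uimwaef*.

uimwaef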